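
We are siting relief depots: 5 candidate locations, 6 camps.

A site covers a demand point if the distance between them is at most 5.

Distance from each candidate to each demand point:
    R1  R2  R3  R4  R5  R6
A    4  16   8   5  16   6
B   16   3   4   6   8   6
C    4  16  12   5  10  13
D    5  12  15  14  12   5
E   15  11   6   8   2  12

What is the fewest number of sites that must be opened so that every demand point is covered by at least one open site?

4

Coverage sets (demand points within 5 of each site):
  A: {R1, R4}
  B: {R2, R3}
  C: {R1, R4}
  D: {R1, R6}
  E: {R5}
No 3 sites suffice: every size-3 union leaves at least one demand point uncovered.
But {A, B, D, E} covers everything, so the minimum is 4.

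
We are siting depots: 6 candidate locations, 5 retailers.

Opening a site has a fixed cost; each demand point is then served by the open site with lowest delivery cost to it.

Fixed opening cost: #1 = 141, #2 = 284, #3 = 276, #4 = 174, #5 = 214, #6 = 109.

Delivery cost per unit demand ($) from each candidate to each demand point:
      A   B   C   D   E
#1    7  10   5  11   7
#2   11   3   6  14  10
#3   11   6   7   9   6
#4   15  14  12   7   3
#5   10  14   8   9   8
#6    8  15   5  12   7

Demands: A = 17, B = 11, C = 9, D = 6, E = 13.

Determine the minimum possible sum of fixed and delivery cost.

572

Open {#1}: assign each demand point to its cheapest open site.
  A→#1 17×7=119, B→#1 11×10=110, C→#1 9×5=45, D→#1 6×11=66, E→#1 13×7=91
  delivery cost 431, fixed 141 → total 572.
Compare {#6}: delivery cost 509 + fixed 109 = 618.
Compare {#1, #4}: delivery cost 355 + fixed 315 = 670.
Compare {#1, #6}: delivery cost 431 + fixed 250 = 681.
All other subsets cost ≥ 618. Minimum total cost: 572.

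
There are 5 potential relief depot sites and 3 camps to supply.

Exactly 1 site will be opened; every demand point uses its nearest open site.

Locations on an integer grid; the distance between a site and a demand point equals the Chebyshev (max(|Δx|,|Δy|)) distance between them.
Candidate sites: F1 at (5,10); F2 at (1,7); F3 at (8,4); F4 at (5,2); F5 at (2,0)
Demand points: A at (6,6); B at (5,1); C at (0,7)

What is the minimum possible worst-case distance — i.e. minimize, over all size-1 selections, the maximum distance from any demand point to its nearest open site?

Open {F4}.
  Farthest demand point is C at distance 5 (to F4); all others are ≤ 5.
With {F2} the worst case is 6.
With {F5} the worst case is 7.
No size-1 selection achieves below 5.

5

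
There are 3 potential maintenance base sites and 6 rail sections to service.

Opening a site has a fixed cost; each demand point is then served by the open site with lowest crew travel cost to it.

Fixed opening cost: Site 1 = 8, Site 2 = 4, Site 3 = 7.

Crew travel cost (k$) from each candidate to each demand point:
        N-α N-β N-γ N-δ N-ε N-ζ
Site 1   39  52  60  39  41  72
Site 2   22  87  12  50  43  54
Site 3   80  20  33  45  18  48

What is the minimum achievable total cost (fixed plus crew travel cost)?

176

Open {Site 2, Site 3}: assign each demand point to its cheapest open site.
  N-α→Site 2 22, N-β→Site 3 20, N-γ→Site 2 12, N-δ→Site 3 45, N-ε→Site 3 18, N-ζ→Site 3 48
  crew travel cost 165, fixed 11 → total 176.
Compare {Site 1, Site 2, Site 3}: crew travel cost 159 + fixed 19 = 178.
Compare {Site 1, Site 3}: crew travel cost 197 + fixed 15 = 212.
Compare {Site 1, Site 2}: crew travel cost 220 + fixed 12 = 232.
All other subsets cost ≥ 178. Minimum total cost: 176.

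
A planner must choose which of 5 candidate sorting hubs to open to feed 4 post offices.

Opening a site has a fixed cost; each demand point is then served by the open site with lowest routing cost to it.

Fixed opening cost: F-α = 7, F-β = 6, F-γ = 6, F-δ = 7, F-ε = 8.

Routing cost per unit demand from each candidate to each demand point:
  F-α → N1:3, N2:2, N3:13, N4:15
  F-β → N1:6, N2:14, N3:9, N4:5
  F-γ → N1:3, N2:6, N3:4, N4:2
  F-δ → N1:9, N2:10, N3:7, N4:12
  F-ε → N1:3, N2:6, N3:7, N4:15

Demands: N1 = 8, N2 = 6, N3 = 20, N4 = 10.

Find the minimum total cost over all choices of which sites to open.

149

Open {F-α, F-γ}: assign each demand point to its cheapest open site.
  N1→F-α 8×3=24, N2→F-α 6×2=12, N3→F-γ 20×4=80, N4→F-γ 10×2=20
  routing cost 136, fixed 13 → total 149.
Compare {F-α, F-β, F-γ}: routing cost 136 + fixed 19 = 155.
Compare {F-α, F-γ, F-δ}: routing cost 136 + fixed 20 = 156.
Compare {F-α, F-γ, F-ε}: routing cost 136 + fixed 21 = 157.
All other subsets cost ≥ 155. Minimum total cost: 149.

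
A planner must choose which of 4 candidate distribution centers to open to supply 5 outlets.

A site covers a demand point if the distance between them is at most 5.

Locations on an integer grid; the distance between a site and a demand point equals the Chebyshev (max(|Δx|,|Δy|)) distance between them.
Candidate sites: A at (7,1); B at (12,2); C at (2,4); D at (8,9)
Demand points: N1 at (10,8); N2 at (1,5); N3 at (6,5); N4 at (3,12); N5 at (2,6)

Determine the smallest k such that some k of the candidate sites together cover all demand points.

2

Coverage sets (demand points within 5 of each site):
  A: {N3, N5}
  B: {}
  C: {N2, N3, N5}
  D: {N1, N3, N4}
No single site covers all 5 demand points.
But {C, D} covers everything, so the minimum is 2.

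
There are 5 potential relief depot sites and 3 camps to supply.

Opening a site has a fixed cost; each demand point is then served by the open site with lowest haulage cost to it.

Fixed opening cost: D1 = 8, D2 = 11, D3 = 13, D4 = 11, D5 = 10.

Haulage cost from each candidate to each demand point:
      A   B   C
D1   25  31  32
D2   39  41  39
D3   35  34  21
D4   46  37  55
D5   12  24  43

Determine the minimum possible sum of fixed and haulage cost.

Open {D3, D5}: assign each demand point to its cheapest open site.
  A→D5 12, B→D5 24, C→D3 21
  haulage cost 57, fixed 23 → total 80.
Compare {D1, D5}: haulage cost 68 + fixed 18 = 86.
Compare {D1, D3, D5}: haulage cost 57 + fixed 31 = 88.
Compare {D5}: haulage cost 79 + fixed 10 = 89.
All other subsets cost ≥ 86. Minimum total cost: 80.

80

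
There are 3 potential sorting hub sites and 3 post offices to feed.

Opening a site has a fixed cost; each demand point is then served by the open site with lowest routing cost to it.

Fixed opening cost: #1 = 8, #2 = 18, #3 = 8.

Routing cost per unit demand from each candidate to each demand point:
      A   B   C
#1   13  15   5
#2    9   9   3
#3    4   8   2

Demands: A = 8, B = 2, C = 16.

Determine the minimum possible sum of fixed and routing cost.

Open {#3}: assign each demand point to its cheapest open site.
  A→#3 8×4=32, B→#3 2×8=16, C→#3 16×2=32
  routing cost 80, fixed 8 → total 88.
Compare {#1, #3}: routing cost 80 + fixed 16 = 96.
Compare {#2, #3}: routing cost 80 + fixed 26 = 106.
Compare {#1, #2, #3}: routing cost 80 + fixed 34 = 114.
All other subsets cost ≥ 96. Minimum total cost: 88.

88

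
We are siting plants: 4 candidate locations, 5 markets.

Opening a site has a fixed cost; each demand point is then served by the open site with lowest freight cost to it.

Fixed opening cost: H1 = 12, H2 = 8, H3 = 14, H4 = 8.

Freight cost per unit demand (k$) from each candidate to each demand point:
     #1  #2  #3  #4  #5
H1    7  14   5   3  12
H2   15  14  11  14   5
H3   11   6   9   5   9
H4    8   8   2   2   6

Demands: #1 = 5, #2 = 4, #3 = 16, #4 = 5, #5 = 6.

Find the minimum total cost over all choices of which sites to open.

158

Open {H4}: assign each demand point to its cheapest open site.
  #1→H4 5×8=40, #2→H4 4×8=32, #3→H4 16×2=32, #4→H4 5×2=10, #5→H4 6×6=36
  freight cost 150, fixed 8 → total 158.
Compare {H2, H4}: freight cost 144 + fixed 16 = 160.
Compare {H3, H4}: freight cost 142 + fixed 22 = 164.
Compare {H1, H4}: freight cost 145 + fixed 20 = 165.
All other subsets cost ≥ 160. Minimum total cost: 158.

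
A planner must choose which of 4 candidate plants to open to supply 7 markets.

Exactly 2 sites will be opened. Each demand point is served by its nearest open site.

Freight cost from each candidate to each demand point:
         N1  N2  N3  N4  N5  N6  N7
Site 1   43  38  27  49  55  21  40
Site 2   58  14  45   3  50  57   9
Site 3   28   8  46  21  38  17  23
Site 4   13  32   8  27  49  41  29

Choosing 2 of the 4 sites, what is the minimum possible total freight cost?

Open {Site 3, Site 4}.
  N1→Site 4 13, N2→Site 3 8, N3→Site 4 8, N4→Site 3 21, N5→Site 3 38, N6→Site 3 17, N7→Site 3 23  ⇒ total 128.
Compare {Site 2, Site 4}: total 137.
Compare {Site 2, Site 3}: total 148.
No size-2 selection does better; minimum is 128.

128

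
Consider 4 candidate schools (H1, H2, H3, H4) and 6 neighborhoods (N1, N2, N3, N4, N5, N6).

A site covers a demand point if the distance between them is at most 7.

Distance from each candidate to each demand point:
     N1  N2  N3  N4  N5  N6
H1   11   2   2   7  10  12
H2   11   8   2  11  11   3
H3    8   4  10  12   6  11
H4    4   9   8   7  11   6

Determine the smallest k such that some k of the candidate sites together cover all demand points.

Coverage sets (demand points within 7 of each site):
  H1: {N2, N3, N4}
  H2: {N3, N6}
  H3: {N2, N5}
  H4: {N1, N4, N6}
No 2 sites suffice: every size-2 union leaves at least one demand point uncovered.
But {H1, H3, H4} covers everything, so the minimum is 3.

3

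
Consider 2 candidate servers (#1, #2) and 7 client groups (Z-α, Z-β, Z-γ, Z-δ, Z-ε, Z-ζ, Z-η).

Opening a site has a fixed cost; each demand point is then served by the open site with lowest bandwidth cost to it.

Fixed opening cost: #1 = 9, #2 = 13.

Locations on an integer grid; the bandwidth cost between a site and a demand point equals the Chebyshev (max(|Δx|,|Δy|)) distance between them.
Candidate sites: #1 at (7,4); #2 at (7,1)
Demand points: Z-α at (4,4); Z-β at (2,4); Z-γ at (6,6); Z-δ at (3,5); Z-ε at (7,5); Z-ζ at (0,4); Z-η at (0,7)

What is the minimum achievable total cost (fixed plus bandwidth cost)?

38

Open {#1}: assign each demand point to its cheapest open site.
  Z-α→#1 3, Z-β→#1 5, Z-γ→#1 2, Z-δ→#1 4, Z-ε→#1 1, Z-ζ→#1 7, Z-η→#1 7
  bandwidth cost 29, fixed 9 → total 38.
Compare {#2}: bandwidth cost 35 + fixed 13 = 48.
Compare {#1, #2}: bandwidth cost 29 + fixed 22 = 51.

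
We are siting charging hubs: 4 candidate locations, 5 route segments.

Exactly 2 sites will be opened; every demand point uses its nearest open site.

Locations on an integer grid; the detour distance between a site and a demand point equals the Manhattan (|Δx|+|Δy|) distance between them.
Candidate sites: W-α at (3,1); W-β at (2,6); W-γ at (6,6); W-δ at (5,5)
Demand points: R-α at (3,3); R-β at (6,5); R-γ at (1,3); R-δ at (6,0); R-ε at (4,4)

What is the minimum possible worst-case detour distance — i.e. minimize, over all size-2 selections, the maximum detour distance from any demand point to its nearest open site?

Open {W-α, W-γ}.
  Farthest demand point is R-γ at detour distance 4 (to W-α); all others are ≤ 4.
With {W-α, W-δ} the worst case is 4.
With {W-α, W-β} the worst case is 5.
No size-2 selection achieves below 4.

4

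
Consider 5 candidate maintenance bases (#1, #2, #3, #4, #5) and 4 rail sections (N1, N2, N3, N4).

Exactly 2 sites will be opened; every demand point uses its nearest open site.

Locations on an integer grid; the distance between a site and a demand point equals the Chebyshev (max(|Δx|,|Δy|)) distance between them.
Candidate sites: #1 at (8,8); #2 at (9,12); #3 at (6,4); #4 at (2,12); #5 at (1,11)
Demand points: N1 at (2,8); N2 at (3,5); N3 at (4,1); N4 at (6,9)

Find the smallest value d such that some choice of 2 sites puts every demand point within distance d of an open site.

4

Open {#1, #3}.
  Farthest demand point is N1 at distance 4 (to #3); all others are ≤ 4.
With {#2, #3} the worst case is 4.
With {#3, #4} the worst case is 4.
No size-2 selection achieves below 4.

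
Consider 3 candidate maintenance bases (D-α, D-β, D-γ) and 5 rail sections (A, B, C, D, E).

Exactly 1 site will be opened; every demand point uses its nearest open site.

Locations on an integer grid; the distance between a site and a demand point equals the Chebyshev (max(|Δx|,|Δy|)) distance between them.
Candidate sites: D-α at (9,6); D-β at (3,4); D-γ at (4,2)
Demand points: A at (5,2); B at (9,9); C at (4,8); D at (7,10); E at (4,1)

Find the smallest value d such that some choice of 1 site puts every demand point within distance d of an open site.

Open {D-α}.
  Farthest demand point is C at distance 5 (to D-α); all others are ≤ 5.
With {D-β} the worst case is 6.
With {D-γ} the worst case is 8.
No size-1 selection achieves below 5.

5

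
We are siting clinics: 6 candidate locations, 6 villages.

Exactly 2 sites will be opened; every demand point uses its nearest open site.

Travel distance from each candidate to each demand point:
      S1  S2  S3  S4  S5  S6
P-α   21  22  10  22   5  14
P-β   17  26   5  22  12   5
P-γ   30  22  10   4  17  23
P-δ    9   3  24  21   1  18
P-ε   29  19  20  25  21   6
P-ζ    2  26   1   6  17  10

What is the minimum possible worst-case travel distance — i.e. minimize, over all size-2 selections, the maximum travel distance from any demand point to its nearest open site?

10

Open {P-δ, P-ζ}.
  Farthest demand point is S6 at travel distance 10 (to P-ζ); all others are ≤ 10.
With {P-γ, P-δ} the worst case is 18.
With {P-ε, P-ζ} the worst case is 19.
No size-2 selection achieves below 10.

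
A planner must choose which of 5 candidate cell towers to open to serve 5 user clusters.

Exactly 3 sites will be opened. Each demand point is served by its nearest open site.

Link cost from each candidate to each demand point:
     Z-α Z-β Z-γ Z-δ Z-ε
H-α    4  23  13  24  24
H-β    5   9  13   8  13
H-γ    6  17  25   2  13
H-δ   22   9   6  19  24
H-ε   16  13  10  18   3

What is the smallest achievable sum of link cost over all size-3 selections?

Open {H-γ, H-δ, H-ε}.
  Z-α→H-γ 6, Z-β→H-δ 9, Z-γ→H-δ 6, Z-δ→H-γ 2, Z-ε→H-ε 3  ⇒ total 26.
Compare {H-β, H-γ, H-ε}: total 29.
Compare {H-β, H-δ, H-ε}: total 31.
No size-3 selection does better; minimum is 26.

26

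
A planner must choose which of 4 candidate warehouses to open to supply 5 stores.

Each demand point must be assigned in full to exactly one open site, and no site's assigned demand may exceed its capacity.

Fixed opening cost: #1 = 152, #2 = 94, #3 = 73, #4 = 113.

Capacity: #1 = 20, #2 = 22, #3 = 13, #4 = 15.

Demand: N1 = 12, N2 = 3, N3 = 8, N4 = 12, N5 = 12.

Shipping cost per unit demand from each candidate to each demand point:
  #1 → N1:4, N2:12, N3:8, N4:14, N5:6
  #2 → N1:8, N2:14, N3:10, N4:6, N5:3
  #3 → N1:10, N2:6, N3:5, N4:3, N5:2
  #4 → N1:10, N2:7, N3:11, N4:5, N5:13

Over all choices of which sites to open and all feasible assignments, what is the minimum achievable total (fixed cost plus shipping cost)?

Open {#1, #2, #3}; cheapest assignment that respects the capacities:
  #1 (cap 20, load 20): N1, N3 — cost 12×4 + 8×8 = 112
  #2 (cap 22, load 15): N2, N5 — cost 3×14 + 12×3 = 78
  #3 (cap 13, load 12): N4 — cost 12×3 = 36
  Shipping 226, fixed 319 → total 545.
  Any other capacity-feasible assignment to {#1, #2, #3} ships for at least 226.
Compare {#1, #3, #4}: its best feasible assignment gives total 555.
Compare {#2, #3, #4}: its best feasible assignment gives total 561.
Every other set of open sites that can feasibly serve all demand totals ≥ 555 even under its best assignment. Minimum: 545.

545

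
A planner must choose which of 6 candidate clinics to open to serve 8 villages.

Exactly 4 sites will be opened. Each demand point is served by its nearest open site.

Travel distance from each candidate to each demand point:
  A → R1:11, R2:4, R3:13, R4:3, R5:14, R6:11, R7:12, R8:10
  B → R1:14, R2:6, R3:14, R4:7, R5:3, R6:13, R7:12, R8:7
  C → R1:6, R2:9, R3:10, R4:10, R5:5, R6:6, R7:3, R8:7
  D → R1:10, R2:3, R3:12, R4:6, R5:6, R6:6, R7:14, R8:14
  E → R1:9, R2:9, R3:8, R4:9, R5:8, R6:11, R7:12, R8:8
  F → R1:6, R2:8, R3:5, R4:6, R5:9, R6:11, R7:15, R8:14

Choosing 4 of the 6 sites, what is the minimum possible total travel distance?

37

Open {A, B, C, F}.
  R1→C 6, R2→A 4, R3→F 5, R4→A 3, R5→B 3, R6→C 6, R7→C 3, R8→B 7  ⇒ total 37.
Compare {A, C, D, F}: total 38.
Compare {A, C, E, F}: total 39.
No size-4 selection does better; minimum is 37.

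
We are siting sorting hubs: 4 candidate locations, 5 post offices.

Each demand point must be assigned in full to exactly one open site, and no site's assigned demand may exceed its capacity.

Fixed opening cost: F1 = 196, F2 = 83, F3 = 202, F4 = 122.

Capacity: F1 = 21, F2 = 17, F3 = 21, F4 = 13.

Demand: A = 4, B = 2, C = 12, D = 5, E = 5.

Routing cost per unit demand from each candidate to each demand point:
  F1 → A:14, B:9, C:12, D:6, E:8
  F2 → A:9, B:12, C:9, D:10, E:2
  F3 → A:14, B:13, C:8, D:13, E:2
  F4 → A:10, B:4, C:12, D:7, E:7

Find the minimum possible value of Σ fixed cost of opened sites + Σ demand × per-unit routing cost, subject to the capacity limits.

Open {F2, F4}; cheapest assignment that respects the capacities:
  F2 (cap 17, load 17): C, E — cost 12×9 + 5×2 = 118
  F4 (cap 13, load 11): A, B, D — cost 4×10 + 2×4 + 5×7 = 83
  Shipping 201, fixed 205 → total 406.
  Any other capacity-feasible assignment to {F2, F4} ships for at least 201.
Compare {F1, F2}: its best feasible assignment gives total 501.
Compare {F2, F3}: its best feasible assignment gives total 501.
Every other set of open sites that can feasibly serve all demand totals ≥ 501 even under its best assignment. Minimum: 406.

406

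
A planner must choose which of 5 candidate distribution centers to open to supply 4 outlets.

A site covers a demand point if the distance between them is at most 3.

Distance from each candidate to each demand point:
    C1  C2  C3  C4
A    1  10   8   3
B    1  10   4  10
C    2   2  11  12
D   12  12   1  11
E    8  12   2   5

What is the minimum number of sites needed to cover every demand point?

3

Coverage sets (demand points within 3 of each site):
  A: {C1, C4}
  B: {C1}
  C: {C1, C2}
  D: {C3}
  E: {C3}
No 2 sites suffice: every size-2 union leaves at least one demand point uncovered.
But {A, C, D} covers everything, so the minimum is 3.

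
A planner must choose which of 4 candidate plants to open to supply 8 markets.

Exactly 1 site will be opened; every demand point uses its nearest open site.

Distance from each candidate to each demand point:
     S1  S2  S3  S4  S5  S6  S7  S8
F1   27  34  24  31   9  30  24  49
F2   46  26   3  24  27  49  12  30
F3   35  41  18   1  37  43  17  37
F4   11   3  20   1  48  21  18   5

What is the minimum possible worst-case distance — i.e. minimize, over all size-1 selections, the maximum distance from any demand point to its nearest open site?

Open {F3}.
  Farthest demand point is S6 at distance 43 (to F3); all others are ≤ 43.
With {F4} the worst case is 48.
With {F1} the worst case is 49.
No size-1 selection achieves below 43.

43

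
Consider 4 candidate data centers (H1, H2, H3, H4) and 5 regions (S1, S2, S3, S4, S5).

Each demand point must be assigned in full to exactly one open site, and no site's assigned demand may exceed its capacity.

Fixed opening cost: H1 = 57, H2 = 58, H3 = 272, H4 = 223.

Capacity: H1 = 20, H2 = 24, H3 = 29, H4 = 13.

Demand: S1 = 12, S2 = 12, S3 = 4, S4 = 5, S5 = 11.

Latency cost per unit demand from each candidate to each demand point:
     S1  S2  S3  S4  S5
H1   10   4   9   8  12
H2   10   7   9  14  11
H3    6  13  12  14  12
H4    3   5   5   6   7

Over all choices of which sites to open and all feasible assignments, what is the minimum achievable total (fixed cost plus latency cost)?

Open {H1, H2}; cheapest assignment that respects the capacities:
  H1 (cap 20, load 20): S3, S4, S5 — cost 4×9 + 5×8 + 11×12 = 208
  H2 (cap 24, load 24): S1, S2 — cost 12×10 + 12×7 = 204
  Shipping 412, fixed 115 → total 527.
  Any other capacity-feasible assignment to {H1, H2} ships for at least 412.
Compare {H1, H2, H4}: its best feasible assignment gives total 619.
Compare {H1, H3}: its best feasible assignment gives total 669.
Every other set of open sites that can feasibly serve all demand totals ≥ 619 even under its best assignment. Minimum: 527.

527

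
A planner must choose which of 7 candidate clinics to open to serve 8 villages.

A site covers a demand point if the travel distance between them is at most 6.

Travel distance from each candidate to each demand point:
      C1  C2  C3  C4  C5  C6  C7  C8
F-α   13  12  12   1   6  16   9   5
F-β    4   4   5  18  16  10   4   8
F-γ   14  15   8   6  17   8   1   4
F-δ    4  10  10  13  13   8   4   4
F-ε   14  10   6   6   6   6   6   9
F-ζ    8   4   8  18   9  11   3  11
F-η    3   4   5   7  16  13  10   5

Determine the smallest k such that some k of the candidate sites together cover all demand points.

2

Coverage sets (demand points within 6 of each site):
  F-α: {C4, C5, C8}
  F-β: {C1, C2, C3, C7}
  F-γ: {C4, C7, C8}
  F-δ: {C1, C7, C8}
  F-ε: {C3, C4, C5, C6, C7}
  F-ζ: {C2, C7}
  F-η: {C1, C2, C3, C8}
No single site covers all 8 demand points.
But {F-ε, F-η} covers everything, so the minimum is 2.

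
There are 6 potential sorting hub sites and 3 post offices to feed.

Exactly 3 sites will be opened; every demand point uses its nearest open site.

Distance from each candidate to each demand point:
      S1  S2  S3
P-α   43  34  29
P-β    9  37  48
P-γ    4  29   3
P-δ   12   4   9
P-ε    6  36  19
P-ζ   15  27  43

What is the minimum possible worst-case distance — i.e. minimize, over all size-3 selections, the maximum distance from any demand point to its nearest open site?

Open {P-α, P-γ, P-δ}.
  Farthest demand point is S1 at distance 4 (to P-γ); all others are ≤ 4.
With {P-β, P-γ, P-δ} the worst case is 4.
With {P-γ, P-δ, P-ε} the worst case is 4.
No size-3 selection achieves below 4.

4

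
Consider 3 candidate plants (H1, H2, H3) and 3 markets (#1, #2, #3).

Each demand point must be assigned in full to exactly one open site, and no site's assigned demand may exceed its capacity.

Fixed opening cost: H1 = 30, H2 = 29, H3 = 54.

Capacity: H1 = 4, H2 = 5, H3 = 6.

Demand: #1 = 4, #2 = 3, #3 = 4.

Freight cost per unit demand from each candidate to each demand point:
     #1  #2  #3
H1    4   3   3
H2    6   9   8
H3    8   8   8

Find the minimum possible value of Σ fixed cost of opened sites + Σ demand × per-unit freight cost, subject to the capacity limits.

Open {H1, H2, H3}; cheapest assignment that respects the capacities:
  H1 (cap 4, load 4): #3 — cost 4×3 = 12
  H2 (cap 5, load 4): #1 — cost 4×6 = 24
  H3 (cap 6, load 3): #2 — cost 3×8 = 24
  Shipping 60, fixed 113 → total 173.
  Any other capacity-feasible assignment to {H1, H2, H3} ships for at least 60.
Total demand is 11; every other set of sites either has combined capacity below 11 or cannot fit the demands without splitting one across sites, so {H1, H2, H3} is the only feasible choice of open sites. Minimum: 173.

173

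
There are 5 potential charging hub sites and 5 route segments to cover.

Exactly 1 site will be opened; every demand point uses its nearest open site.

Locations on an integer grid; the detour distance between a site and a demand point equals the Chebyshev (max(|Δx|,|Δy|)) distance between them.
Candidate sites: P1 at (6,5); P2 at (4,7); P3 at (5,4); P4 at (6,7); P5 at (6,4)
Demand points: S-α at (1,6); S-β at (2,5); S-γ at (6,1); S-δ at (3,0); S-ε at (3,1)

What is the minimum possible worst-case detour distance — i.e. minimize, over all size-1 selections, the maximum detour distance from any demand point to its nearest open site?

4

Open {P3}.
  Farthest demand point is S-α at detour distance 4 (to P3); all others are ≤ 4.
With {P1} the worst case is 5.
With {P5} the worst case is 5.
No size-1 selection achieves below 4.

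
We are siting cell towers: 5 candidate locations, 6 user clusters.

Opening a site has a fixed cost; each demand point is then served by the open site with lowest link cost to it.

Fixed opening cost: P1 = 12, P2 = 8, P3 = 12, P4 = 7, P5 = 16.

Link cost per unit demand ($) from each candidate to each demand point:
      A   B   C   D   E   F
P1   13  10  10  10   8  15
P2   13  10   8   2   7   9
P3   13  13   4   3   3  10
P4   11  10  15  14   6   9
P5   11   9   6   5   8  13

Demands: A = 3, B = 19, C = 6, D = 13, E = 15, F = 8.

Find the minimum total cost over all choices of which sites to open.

Open {P2, P3, P5}: assign each demand point to its cheapest open site.
  A→P5 3×11=33, B→P5 19×9=171, C→P3 6×4=24, D→P2 13×2=26, E→P3 15×3=45, F→P2 8×9=72
  link cost 371, fixed 36 → total 407.
Compare {P2, P3, P4, P5}: link cost 371 + fixed 43 = 414.
Compare {P2, P3}: link cost 396 + fixed 20 = 416.
Compare {P2, P3, P4}: link cost 390 + fixed 27 = 417.
All other subsets cost ≥ 414. Minimum total cost: 407.

407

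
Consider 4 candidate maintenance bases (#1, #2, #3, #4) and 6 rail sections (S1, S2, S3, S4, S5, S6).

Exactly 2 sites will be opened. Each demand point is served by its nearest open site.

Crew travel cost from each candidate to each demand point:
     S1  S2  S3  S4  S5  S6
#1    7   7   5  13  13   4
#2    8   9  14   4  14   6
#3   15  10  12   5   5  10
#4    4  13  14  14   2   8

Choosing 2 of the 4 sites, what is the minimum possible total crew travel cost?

Open {#1, #3}.
  S1→#1 7, S2→#1 7, S3→#1 5, S4→#3 5, S5→#3 5, S6→#1 4  ⇒ total 33.
Compare {#1, #4}: total 35.
Compare {#2, #4}: total 39.
No size-2 selection does better; minimum is 33.

33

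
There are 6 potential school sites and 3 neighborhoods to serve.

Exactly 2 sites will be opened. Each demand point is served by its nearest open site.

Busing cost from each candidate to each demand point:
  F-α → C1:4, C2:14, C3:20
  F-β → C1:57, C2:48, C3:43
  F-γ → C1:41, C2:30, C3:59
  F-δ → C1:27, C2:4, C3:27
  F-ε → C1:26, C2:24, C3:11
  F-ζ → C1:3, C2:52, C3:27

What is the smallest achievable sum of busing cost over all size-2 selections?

28

Open {F-α, F-δ}.
  C1→F-α 4, C2→F-δ 4, C3→F-α 20  ⇒ total 28.
Compare {F-α, F-ε}: total 29.
Compare {F-δ, F-ζ}: total 34.
No size-2 selection does better; minimum is 28.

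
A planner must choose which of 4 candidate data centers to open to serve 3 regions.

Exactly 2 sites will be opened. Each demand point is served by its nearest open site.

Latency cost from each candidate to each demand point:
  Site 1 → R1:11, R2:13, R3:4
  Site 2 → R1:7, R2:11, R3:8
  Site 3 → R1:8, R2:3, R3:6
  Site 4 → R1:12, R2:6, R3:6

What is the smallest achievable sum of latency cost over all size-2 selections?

Open {Site 1, Site 3}.
  R1→Site 3 8, R2→Site 3 3, R3→Site 1 4  ⇒ total 15.
Compare {Site 2, Site 3}: total 16.
Compare {Site 3, Site 4}: total 17.
No size-2 selection does better; minimum is 15.

15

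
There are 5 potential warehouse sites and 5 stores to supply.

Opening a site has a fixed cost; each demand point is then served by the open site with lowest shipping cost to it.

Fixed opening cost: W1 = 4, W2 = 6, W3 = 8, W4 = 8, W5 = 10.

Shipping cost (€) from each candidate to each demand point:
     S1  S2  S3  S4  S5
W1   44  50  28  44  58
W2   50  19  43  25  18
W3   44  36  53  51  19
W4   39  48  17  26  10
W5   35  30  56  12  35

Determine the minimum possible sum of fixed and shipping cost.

117

Open {W2, W4, W5}: assign each demand point to its cheapest open site.
  S1→W5 35, S2→W2 19, S3→W4 17, S4→W5 12, S5→W4 10
  shipping cost 93, fixed 24 → total 117.
Compare {W1, W2, W4, W5}: shipping cost 93 + fixed 28 = 121.
Compare {W4, W5}: shipping cost 104 + fixed 18 = 122.
Compare {W2, W4}: shipping cost 110 + fixed 14 = 124.
All other subsets cost ≥ 121. Minimum total cost: 117.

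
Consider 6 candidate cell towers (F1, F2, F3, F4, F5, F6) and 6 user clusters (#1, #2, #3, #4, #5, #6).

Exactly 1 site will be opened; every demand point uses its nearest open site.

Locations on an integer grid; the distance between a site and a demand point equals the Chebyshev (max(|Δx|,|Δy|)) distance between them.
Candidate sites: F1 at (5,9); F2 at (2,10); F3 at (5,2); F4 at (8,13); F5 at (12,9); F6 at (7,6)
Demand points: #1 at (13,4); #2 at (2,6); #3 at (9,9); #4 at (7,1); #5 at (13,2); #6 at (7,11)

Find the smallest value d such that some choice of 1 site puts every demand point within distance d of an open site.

6

Open {F6}.
  Farthest demand point is #1 at distance 6 (to F6); all others are ≤ 6.
With {F1} the worst case is 8.
With {F3} the worst case is 9.
No size-1 selection achieves below 6.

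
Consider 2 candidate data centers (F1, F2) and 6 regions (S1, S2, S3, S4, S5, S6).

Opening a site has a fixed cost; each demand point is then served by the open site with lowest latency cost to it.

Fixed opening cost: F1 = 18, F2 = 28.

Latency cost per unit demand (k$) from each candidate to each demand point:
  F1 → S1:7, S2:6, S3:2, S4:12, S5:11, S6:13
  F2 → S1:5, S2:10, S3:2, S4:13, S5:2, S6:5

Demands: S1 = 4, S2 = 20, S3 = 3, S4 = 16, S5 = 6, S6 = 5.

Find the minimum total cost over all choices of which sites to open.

421

Open {F1, F2}: assign each demand point to its cheapest open site.
  S1→F2 4×5=20, S2→F1 20×6=120, S3→F1 3×2=6, S4→F1 16×12=192, S5→F2 6×2=12, S6→F2 5×5=25
  latency cost 375, fixed 46 → total 421.
Compare {F1}: latency cost 477 + fixed 18 = 495.
Compare {F2}: latency cost 471 + fixed 28 = 499.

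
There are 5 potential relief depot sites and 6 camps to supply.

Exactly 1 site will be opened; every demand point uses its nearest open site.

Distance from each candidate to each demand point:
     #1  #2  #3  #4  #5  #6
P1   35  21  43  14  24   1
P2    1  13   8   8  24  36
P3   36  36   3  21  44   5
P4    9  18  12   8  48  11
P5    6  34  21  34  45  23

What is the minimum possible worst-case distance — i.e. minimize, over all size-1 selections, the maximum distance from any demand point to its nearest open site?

Open {P2}.
  Farthest demand point is #6 at distance 36 (to P2); all others are ≤ 36.
With {P1} the worst case is 43.
With {P3} the worst case is 44.
No size-1 selection achieves below 36.

36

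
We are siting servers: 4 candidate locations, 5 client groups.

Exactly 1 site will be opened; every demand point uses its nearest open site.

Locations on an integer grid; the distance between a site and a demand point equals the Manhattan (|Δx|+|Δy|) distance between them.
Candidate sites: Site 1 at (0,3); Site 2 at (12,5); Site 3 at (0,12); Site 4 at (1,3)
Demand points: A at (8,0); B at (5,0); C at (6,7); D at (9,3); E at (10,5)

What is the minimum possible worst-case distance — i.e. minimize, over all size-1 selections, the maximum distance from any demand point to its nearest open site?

Open {Site 4}.
  Farthest demand point is E at distance 11 (to Site 4); all others are ≤ 11.
With {Site 1} the worst case is 12.
With {Site 2} the worst case is 12.
No size-1 selection achieves below 11.

11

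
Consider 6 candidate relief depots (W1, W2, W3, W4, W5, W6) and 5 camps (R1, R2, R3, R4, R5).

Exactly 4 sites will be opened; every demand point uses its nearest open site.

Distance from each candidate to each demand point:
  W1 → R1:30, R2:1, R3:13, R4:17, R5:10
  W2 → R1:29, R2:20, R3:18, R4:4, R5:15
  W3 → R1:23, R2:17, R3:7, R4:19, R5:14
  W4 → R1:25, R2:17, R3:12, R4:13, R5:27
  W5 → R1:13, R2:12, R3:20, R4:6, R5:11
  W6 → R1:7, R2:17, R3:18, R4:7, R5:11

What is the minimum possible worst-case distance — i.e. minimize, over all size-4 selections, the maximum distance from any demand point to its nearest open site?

10

Open {W1, W2, W3, W6}.
  Farthest demand point is R5 at distance 10 (to W1); all others are ≤ 10.
With {W1, W3, W4, W6} the worst case is 10.
With {W1, W3, W5, W6} the worst case is 10.
No size-4 selection achieves below 10.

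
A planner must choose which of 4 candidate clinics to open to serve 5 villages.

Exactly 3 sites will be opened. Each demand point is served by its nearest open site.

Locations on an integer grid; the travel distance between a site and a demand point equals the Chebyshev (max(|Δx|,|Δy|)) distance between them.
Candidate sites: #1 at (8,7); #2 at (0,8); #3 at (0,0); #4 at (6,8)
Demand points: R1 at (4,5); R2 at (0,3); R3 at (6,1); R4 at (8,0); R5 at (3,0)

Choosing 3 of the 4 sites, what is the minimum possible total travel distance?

22

Open {#1, #3, #4}.
  R1→#4 3, R2→#3 3, R3→#1 6, R4→#1 7, R5→#3 3  ⇒ total 22.
Compare {#1, #2, #3}: total 23.
Compare {#2, #3, #4}: total 23.
No size-3 selection does better; minimum is 22.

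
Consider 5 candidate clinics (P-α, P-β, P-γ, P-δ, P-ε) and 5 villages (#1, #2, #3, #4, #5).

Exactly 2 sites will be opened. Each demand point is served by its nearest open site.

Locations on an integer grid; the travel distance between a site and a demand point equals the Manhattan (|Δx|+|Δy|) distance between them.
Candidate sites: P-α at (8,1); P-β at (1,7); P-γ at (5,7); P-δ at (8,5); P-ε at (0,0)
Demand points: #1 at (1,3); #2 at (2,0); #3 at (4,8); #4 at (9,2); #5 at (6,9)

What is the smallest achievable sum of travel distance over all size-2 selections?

20

Open {P-γ, P-ε}.
  #1→P-ε 4, #2→P-ε 2, #3→P-γ 2, #4→P-γ 9, #5→P-γ 3  ⇒ total 20.
Compare {P-α, P-γ}: total 22.
Compare {P-δ, P-ε}: total 23.
No size-2 selection does better; minimum is 20.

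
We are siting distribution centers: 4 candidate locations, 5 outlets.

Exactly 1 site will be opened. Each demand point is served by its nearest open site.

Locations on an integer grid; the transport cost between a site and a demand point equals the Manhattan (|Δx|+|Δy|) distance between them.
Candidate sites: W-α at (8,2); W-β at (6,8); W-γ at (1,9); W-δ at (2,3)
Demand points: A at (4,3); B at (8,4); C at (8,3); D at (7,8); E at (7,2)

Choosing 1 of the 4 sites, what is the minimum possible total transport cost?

16

Open {W-α}.
  A→W-α 5, B→W-α 2, C→W-α 1, D→W-α 7, E→W-α 1  ⇒ total 16.
Compare {W-β}: total 28.
Compare {W-δ}: total 31.
No size-1 selection does better; minimum is 16.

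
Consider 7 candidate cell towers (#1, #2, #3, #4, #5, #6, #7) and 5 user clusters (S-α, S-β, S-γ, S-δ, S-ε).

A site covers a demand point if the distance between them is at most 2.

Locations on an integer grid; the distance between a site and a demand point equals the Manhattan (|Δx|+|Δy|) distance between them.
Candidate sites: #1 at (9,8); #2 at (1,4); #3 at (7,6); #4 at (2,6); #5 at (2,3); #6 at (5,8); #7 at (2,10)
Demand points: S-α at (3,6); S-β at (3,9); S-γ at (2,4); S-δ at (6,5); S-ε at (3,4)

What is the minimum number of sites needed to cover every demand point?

4

Coverage sets (demand points within 2 of each site):
  #1: {}
  #2: {S-γ, S-ε}
  #3: {S-δ}
  #4: {S-α, S-γ}
  #5: {S-γ, S-ε}
  #6: {}
  #7: {S-β}
No 3 sites suffice: every size-3 union leaves at least one demand point uncovered.
But {#2, #3, #4, #7} covers everything, so the minimum is 4.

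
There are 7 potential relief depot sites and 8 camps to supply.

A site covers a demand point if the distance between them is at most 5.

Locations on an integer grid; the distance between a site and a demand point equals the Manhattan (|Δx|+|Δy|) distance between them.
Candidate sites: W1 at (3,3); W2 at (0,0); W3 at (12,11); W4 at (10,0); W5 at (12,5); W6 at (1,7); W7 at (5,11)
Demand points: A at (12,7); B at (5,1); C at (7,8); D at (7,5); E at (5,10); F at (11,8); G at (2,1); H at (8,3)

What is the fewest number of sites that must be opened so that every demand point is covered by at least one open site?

3

Coverage sets (demand points within 5 of each site):
  W1: {B, G, H}
  W2: {G}
  W3: {A, F}
  W4: {H}
  W5: {A, D, F}
  W6: {}
  W7: {C, E}
No 2 sites suffice: every size-2 union leaves at least one demand point uncovered.
But {W1, W5, W7} covers everything, so the minimum is 3.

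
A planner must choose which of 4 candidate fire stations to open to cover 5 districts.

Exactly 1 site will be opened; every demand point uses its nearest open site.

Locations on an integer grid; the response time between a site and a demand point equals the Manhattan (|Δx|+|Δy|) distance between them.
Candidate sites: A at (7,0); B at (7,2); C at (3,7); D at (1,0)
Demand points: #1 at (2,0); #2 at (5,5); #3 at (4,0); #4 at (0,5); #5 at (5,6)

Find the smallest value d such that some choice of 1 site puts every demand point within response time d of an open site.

8

Open {C}.
  Farthest demand point is #1 at response time 8 (to C); all others are ≤ 8.
With {B} the worst case is 10.
With {D} the worst case is 10.
No size-1 selection achieves below 8.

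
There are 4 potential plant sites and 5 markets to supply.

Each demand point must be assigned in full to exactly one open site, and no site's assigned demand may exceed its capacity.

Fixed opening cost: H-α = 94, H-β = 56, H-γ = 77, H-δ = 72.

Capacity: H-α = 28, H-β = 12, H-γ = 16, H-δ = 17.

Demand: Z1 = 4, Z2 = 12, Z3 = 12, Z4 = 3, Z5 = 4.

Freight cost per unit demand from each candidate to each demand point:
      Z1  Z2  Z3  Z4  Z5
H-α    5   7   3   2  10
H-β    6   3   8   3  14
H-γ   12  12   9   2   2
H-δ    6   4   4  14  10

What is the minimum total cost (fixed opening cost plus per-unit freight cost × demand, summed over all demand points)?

288

Open {H-α, H-β}; cheapest assignment that respects the capacities:
  H-α (cap 28, load 23): Z1, Z3, Z4, Z5 — cost 4×5 + 12×3 + 3×2 + 4×10 = 102
  H-β (cap 12, load 12): Z2 — cost 12×3 = 36
  Shipping 138, fixed 150 → total 288.
  Any other capacity-feasible assignment to {H-α, H-β} ships for at least 138.
Compare {H-α, H-δ}: its best feasible assignment gives total 316.
Compare {H-α, H-γ}: its best feasible assignment gives total 325.
Every other set of open sites that can feasibly serve all demand totals ≥ 316 even under its best assignment. Minimum: 288.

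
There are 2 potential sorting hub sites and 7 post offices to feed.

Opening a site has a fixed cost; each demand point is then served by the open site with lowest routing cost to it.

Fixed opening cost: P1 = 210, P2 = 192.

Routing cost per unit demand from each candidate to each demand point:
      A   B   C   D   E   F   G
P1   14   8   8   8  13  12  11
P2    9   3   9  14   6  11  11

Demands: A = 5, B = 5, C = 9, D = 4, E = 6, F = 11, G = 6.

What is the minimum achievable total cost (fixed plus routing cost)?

Open {P2}: assign each demand point to its cheapest open site.
  A→P2 5×9=45, B→P2 5×3=15, C→P2 9×9=81, D→P2 4×14=56, E→P2 6×6=36, F→P2 11×11=121, G→P2 6×11=66
  routing cost 420, fixed 192 → total 612.
Compare {P1}: routing cost 490 + fixed 210 = 700.
Compare {P1, P2}: routing cost 387 + fixed 402 = 789.

612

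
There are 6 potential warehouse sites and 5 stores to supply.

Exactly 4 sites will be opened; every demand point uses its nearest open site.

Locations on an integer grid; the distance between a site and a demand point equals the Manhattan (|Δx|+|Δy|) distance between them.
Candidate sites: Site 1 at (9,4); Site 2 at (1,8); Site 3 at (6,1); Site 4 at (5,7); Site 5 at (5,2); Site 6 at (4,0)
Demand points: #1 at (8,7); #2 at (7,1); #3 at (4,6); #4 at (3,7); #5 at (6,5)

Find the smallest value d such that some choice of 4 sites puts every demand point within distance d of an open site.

Open {Site 1, Site 2, Site 3, Site 4}.
  Farthest demand point is #1 at distance 3 (to Site 4); all others are ≤ 3.
With {Site 1, Site 2, Site 4, Site 5} the worst case is 3.
With {Site 1, Site 3, Site 4, Site 5} the worst case is 3.
No size-4 selection achieves below 3.

3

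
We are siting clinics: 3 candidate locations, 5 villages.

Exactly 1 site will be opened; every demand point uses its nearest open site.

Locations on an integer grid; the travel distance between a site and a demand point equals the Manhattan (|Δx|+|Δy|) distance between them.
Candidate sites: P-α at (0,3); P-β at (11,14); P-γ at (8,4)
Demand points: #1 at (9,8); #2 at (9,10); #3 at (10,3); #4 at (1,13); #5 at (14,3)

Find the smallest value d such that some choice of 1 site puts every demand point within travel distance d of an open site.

Open {P-β}.
  Farthest demand point is #5 at travel distance 14 (to P-β); all others are ≤ 14.
With {P-α} the worst case is 16.
With {P-γ} the worst case is 16.
No size-1 selection achieves below 14.

14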